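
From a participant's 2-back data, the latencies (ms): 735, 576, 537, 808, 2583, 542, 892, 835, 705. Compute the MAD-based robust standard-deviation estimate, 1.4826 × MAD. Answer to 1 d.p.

Sorted: 537, 542, 576, 705, 735, 808, 835, 892, 2583 → median = 735
|x − 735| sorted: 0, 30, 73, 100, 157, 159, 193, 198, 1848 → MAD = 157
Robust SD ≈ 1.4826 × 157 = 232.768

232.8 ms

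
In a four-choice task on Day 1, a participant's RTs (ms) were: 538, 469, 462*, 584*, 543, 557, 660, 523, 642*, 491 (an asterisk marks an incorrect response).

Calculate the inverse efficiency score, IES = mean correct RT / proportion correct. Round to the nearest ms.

Correct trials (n=7): 538, 469, 543, 557, 660, 523, 491
Mean correct RT = 3781/7 = 540.1429 ms
Proportion correct = 7/10
IES = 540.1429 / (7/10) = 771.633 ms

772 ms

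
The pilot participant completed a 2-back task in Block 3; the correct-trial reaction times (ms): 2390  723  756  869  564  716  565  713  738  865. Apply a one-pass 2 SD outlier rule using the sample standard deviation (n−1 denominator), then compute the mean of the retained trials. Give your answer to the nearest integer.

n = 10, ΣRT = 8899, M = 889.900
Σ(x−M)² = 2593520.90; s = √(2593520.90/9) = 536.814
Cutoffs: 889.900 ± 2·536.814 → [-183.7, 1963.5]
Outside: 2390 → excluded.
Retained (n=9): Σ = 6509, mean = 6509/9 = 723.222

723 ms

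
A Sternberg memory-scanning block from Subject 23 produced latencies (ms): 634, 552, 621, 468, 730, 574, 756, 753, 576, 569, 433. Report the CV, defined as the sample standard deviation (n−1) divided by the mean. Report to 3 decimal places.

n = 11, Σ = 6666, M = 606.0000
Σ(x−M)² = 115676.000; s = √(115676.000/10) = 107.5528
CV = 107.5528 / 606.0000 = 0.17748

0.177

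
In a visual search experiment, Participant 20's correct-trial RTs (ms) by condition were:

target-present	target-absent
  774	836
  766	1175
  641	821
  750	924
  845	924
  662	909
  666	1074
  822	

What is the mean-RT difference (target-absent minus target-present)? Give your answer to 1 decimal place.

M(target-present) = 5926/8 = 740.750
M(target-absent) = 6663/7 = 951.857
Difference = 951.857 − 740.750 = 211.107 ms

211.1 ms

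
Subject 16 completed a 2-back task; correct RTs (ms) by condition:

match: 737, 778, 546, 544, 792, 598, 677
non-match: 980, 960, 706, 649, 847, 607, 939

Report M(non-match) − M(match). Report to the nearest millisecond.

M(match) = 4672/7 = 667.429
M(non-match) = 5688/7 = 812.571
Difference = 812.571 − 667.429 = 145.143 ms

145 ms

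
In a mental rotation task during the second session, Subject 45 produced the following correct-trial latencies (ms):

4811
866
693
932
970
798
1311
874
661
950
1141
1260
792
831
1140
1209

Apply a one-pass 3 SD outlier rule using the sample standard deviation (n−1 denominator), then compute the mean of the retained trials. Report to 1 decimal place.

n = 16, ΣRT = 19239, M = 1202.438
Σ(x−M)² = 14479163.94; s = √(14479163.94/15) = 982.485
Cutoffs: 1202.438 ± 3·982.485 → [-1745.0, 4149.9]
Outside: 4811 → excluded.
Retained (n=15): Σ = 14428, mean = 14428/15 = 961.867

961.9 ms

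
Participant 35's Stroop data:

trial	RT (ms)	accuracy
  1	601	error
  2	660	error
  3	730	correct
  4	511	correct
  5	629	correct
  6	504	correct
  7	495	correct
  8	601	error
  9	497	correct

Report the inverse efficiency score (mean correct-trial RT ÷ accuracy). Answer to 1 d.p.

841.5 ms

Correct trials (n=6): 730, 511, 629, 504, 495, 497
Mean correct RT = 3366/6 = 561.0000 ms
Proportion correct = 6/9
IES = 561.0000 / (6/9) = 841.500 ms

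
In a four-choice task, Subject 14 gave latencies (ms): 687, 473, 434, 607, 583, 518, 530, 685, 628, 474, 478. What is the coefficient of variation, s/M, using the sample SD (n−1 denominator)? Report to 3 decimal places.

n = 11, Σ = 6097, M = 554.2727
Σ(x−M)² = 78984.182; s = √(78984.182/10) = 88.8730
CV = 88.8730 / 554.2727 = 0.16034

0.160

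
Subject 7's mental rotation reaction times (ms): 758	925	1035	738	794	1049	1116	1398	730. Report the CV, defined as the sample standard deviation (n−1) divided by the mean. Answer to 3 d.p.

n = 9, Σ = 8543, M = 949.2222
Σ(x−M)² = 400449.556; s = √(400449.556/8) = 223.7324
CV = 223.7324 / 949.2222 = 0.23570

0.236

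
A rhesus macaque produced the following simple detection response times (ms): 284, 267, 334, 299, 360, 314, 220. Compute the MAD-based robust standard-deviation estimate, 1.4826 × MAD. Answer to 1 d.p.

Sorted: 220, 267, 284, 299, 314, 334, 360 → median = 299
|x − 299| sorted: 0, 15, 15, 32, 35, 61, 79 → MAD = 32
Robust SD ≈ 1.4826 × 32 = 47.443

47.4 ms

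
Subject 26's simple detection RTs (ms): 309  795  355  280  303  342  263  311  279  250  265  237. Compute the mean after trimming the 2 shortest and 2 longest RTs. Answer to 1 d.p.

294.0 ms

Sorted: 237, 250, 263, 265, 279, 280, 303, 309, 311, 342, 355, 795
Drop lowest 2 (237, 250) and highest 2 (355, 795)
Remaining (n=8): Σ = 2352, mean = 2352/8 = 294.000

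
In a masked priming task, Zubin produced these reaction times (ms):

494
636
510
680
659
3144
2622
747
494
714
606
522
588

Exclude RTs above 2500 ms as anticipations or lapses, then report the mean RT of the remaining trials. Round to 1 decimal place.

Excluded: 2622, 3144
Retained (n=11): Σ = 6650
Mean = 6650/11 = 604.5455

604.5 ms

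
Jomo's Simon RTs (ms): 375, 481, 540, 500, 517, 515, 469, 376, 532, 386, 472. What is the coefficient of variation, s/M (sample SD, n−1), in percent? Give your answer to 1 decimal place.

13.3%

n = 11, Σ = 5163, M = 469.3636
Σ(x−M)² = 38916.545; s = √(38916.545/10) = 62.3831
CV = 62.3831 / 469.3636 = 0.13291 = 13.291%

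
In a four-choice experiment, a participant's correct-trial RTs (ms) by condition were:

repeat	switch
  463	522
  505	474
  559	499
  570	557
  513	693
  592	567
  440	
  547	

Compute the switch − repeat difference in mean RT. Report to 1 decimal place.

M(repeat) = 4189/8 = 523.625
M(switch) = 3312/6 = 552.000
Difference = 552.000 − 523.625 = 28.375 ms

28.4 ms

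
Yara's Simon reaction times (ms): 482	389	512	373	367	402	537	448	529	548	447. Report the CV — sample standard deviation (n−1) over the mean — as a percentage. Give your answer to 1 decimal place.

14.9%

n = 11, Σ = 5034, M = 457.6364
Σ(x−M)² = 46496.545; s = √(46496.545/10) = 68.1884
CV = 68.1884 / 457.6364 = 0.14900 = 14.900%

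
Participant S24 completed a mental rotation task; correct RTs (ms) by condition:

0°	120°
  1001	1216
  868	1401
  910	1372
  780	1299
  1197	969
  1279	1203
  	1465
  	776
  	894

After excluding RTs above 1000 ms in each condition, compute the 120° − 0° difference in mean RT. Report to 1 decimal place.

0°: exclude 1001, 1197, 1279
120°: exclude 1216, 1401, 1372, 1299, 1203, 1465
M(0°) = 2558/3 = 852.667
M(120°) = 2639/3 = 879.667
Difference = 879.667 − 852.667 = 27.000 ms

27.0 ms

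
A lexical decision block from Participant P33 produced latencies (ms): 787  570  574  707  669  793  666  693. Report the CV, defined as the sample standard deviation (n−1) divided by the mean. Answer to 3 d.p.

0.122

n = 8, Σ = 5459, M = 682.3750
Σ(x−M)² = 48723.875; s = √(48723.875/7) = 83.4299
CV = 83.4299 / 682.3750 = 0.12226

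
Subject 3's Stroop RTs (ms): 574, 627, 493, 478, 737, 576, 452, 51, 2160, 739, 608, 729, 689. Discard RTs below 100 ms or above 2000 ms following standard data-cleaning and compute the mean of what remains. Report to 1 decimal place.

609.3 ms

Excluded: 51, 2160
Retained (n=11): Σ = 6702
Mean = 6702/11 = 609.2727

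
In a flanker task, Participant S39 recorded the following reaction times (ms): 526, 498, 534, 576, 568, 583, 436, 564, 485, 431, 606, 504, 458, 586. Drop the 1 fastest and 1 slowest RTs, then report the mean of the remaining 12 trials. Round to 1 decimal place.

Sorted: 431, 436, 458, 485, 498, 504, 526, 534, 564, 568, 576, 583, 586, 606
Drop lowest 1 (431) and highest 1 (606)
Remaining (n=12): Σ = 6318, mean = 6318/12 = 526.500

526.5 ms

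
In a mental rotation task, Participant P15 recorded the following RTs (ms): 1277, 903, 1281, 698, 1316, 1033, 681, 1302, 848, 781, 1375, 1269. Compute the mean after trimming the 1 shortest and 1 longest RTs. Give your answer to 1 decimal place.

Sorted: 681, 698, 781, 848, 903, 1033, 1269, 1277, 1281, 1302, 1316, 1375
Drop lowest 1 (681) and highest 1 (1375)
Remaining (n=10): Σ = 10708, mean = 10708/10 = 1070.800

1070.8 ms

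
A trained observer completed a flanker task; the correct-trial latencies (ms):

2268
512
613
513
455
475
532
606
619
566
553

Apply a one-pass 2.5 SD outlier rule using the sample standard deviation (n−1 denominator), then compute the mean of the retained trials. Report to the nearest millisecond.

n = 11, ΣRT = 7712, M = 701.091
Σ(x−M)² = 2730328.91; s = √(2730328.91/10) = 522.525
Cutoffs: 701.091 ± 2.5·522.525 → [-605.2, 2007.4]
Outside: 2268 → excluded.
Retained (n=10): Σ = 5444, mean = 5444/10 = 544.400

544 ms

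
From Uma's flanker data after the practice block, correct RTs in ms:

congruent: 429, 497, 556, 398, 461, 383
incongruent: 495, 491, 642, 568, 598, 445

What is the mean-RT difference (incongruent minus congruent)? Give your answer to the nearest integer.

86 ms

M(congruent) = 2724/6 = 454.000
M(incongruent) = 3239/6 = 539.833
Difference = 539.833 − 454.000 = 85.833 ms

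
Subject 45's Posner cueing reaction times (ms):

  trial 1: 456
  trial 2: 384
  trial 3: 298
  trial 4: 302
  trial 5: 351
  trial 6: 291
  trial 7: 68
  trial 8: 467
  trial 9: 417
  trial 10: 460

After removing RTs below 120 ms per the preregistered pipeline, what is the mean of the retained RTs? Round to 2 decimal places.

Excluded: 68
Retained (n=9): Σ = 3426
Mean = 3426/9 = 380.6667

380.67 ms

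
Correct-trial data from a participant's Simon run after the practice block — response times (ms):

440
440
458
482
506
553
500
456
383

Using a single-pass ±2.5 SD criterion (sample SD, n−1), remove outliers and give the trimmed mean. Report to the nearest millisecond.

n = 9, ΣRT = 4218, M = 468.667
Σ(x−M)² = 18922.00; s = √(18922.00/8) = 48.634
Cutoffs: 468.667 ± 2.5·48.634 → [347.1, 590.3]
No RTs fall outside the cutoffs; all 9 retained. Mean = 4218/9 = 468.667

469 ms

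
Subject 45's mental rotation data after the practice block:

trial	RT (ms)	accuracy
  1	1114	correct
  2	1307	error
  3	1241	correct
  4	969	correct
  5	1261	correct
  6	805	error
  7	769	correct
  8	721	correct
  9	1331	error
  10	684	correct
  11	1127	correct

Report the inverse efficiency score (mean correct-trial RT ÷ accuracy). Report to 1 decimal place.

Correct trials (n=8): 1114, 1241, 969, 1261, 769, 721, 684, 1127
Mean correct RT = 7886/8 = 985.7500 ms
Proportion correct = 8/11
IES = 985.7500 / (8/11) = 1355.406 ms

1355.4 ms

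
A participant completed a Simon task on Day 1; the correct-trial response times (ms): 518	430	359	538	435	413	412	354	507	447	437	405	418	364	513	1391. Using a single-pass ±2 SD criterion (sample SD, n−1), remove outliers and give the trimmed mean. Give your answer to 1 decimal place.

436.7 ms

n = 16, ΣRT = 7941, M = 496.312
Σ(x−M)² = 902307.44; s = √(902307.44/15) = 245.263
Cutoffs: 496.312 ± 2·245.263 → [5.8, 986.8]
Outside: 1391 → excluded.
Retained (n=15): Σ = 6550, mean = 6550/15 = 436.667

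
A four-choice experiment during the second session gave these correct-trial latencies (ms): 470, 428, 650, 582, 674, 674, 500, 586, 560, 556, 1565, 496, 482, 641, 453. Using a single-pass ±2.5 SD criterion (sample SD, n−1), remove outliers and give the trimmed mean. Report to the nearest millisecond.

n = 15, ΣRT = 9317, M = 621.133
Σ(x−M)² = 1046547.73; s = √(1046547.73/14) = 273.411
Cutoffs: 621.133 ± 2.5·273.411 → [-62.4, 1304.7]
Outside: 1565 → excluded.
Retained (n=14): Σ = 7752, mean = 7752/14 = 553.714

554 ms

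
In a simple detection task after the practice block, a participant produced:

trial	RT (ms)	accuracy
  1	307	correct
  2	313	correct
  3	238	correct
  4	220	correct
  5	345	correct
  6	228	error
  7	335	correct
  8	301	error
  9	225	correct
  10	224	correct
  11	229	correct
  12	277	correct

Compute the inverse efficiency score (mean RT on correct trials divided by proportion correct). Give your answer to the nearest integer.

Correct trials (n=10): 307, 313, 238, 220, 345, 335, 225, 224, 229, 277
Mean correct RT = 2713/10 = 271.3000 ms
Proportion correct = 10/12
IES = 271.3000 / (10/12) = 325.560 ms

326 ms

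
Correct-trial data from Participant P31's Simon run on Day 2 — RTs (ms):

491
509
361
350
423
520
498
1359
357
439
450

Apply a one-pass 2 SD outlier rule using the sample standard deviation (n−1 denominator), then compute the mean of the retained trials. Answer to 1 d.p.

n = 11, ΣRT = 5757, M = 523.364
Σ(x−M)² = 806862.55; s = √(806862.55/10) = 284.053
Cutoffs: 523.364 ± 2·284.053 → [-44.7, 1091.5]
Outside: 1359 → excluded.
Retained (n=10): Σ = 4398, mean = 4398/10 = 439.800

439.8 ms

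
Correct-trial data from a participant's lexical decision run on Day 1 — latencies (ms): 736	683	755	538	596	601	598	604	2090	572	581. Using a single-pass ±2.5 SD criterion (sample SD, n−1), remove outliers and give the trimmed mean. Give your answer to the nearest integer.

n = 11, ΣRT = 8354, M = 759.455
Σ(x−M)² = 1994852.73; s = √(1994852.73/10) = 446.638
Cutoffs: 759.455 ± 2.5·446.638 → [-357.1, 1876.0]
Outside: 2090 → excluded.
Retained (n=10): Σ = 6264, mean = 6264/10 = 626.400

626 ms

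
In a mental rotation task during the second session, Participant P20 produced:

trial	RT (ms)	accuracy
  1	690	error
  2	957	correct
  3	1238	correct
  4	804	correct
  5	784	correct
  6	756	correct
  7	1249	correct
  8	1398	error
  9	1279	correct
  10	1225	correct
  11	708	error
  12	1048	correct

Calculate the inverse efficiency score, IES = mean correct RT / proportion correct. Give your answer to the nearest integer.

Correct trials (n=9): 957, 1238, 804, 784, 756, 1249, 1279, 1225, 1048
Mean correct RT = 9340/9 = 1037.7778 ms
Proportion correct = 9/12
IES = 1037.7778 / (9/12) = 1383.704 ms

1384 ms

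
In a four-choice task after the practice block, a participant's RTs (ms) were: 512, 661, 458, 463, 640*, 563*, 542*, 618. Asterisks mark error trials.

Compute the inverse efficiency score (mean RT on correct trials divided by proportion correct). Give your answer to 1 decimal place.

867.8 ms

Correct trials (n=5): 512, 661, 458, 463, 618
Mean correct RT = 2712/5 = 542.4000 ms
Proportion correct = 5/8
IES = 542.4000 / (5/8) = 867.840 ms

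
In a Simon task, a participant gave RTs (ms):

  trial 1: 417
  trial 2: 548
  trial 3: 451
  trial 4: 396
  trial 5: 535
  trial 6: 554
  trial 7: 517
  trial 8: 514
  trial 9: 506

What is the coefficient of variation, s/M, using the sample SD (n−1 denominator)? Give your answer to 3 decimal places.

n = 9, Σ = 4438, M = 493.1111
Σ(x−M)² = 26644.889; s = √(26644.889/8) = 57.7114
CV = 57.7114 / 493.1111 = 0.11704

0.117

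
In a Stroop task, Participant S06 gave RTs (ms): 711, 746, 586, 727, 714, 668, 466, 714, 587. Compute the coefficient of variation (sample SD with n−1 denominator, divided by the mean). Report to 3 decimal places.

0.141

n = 9, Σ = 5919, M = 657.6667
Σ(x−M)² = 68774.000; s = √(68774.000/8) = 92.7187
CV = 92.7187 / 657.6667 = 0.14098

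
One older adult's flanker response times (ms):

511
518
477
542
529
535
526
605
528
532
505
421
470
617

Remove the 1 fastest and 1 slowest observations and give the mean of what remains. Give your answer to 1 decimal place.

Sorted: 421, 470, 477, 505, 511, 518, 526, 528, 529, 532, 535, 542, 605, 617
Drop lowest 1 (421) and highest 1 (617)
Remaining (n=12): Σ = 6278, mean = 6278/12 = 523.167

523.2 ms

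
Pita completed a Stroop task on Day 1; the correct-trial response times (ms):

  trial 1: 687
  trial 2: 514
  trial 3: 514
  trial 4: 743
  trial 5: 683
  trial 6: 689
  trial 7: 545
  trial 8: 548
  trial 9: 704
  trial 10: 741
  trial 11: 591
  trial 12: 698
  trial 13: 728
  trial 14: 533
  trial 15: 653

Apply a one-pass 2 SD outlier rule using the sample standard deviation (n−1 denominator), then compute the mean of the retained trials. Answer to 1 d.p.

638.1 ms

n = 15, ΣRT = 9571, M = 638.067
Σ(x−M)² = 105676.93; s = √(105676.93/14) = 86.881
Cutoffs: 638.067 ± 2·86.881 → [464.3, 811.8]
No RTs fall outside the cutoffs; all 15 retained. Mean = 9571/15 = 638.067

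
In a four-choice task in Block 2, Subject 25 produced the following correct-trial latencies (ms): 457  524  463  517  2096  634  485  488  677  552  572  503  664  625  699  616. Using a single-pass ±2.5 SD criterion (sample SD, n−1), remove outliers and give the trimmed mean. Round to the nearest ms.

n = 16, ΣRT = 10572, M = 660.750
Σ(x−M)² = 2290979.00; s = √(2290979.00/15) = 390.809
Cutoffs: 660.750 ± 2.5·390.809 → [-316.3, 1637.8]
Outside: 2096 → excluded.
Retained (n=15): Σ = 8476, mean = 8476/15 = 565.067

565 ms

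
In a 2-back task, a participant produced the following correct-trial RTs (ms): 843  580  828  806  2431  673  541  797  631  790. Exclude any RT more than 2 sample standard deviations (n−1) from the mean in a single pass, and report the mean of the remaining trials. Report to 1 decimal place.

721.0 ms

n = 10, ΣRT = 8920, M = 892.000
Σ(x−M)² = 2738470.00; s = √(2738470.00/9) = 551.611
Cutoffs: 892.000 ± 2·551.611 → [-211.2, 1995.2]
Outside: 2431 → excluded.
Retained (n=9): Σ = 6489, mean = 6489/9 = 721.000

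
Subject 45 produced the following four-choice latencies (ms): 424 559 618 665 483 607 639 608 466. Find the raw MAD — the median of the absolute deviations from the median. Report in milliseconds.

Sorted: 424, 466, 483, 559, 607, 608, 618, 639, 665 → median = 607
|x − 607|: 183, 48, 11, 58, 124, 0, 32, 1, 141
Sorted deviations: 0, 1, 11, 32, 48, 58, 124, 141, 183 → MAD = 48

48 ms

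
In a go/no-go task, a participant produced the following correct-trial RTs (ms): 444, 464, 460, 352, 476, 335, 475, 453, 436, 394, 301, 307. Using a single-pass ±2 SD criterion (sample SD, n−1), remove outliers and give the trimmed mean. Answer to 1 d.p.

408.1 ms

n = 12, ΣRT = 4897, M = 408.083
Σ(x−M)² = 49368.92; s = √(49368.92/11) = 66.993
Cutoffs: 408.083 ± 2·66.993 → [274.1, 542.1]
No RTs fall outside the cutoffs; all 12 retained. Mean = 4897/12 = 408.083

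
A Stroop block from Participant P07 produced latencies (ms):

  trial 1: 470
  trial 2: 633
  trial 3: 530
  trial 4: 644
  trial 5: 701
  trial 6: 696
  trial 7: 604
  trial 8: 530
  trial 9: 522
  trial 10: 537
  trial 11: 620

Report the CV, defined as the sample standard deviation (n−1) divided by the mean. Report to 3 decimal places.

n = 11, Σ = 6487, M = 589.7273
Σ(x−M)² = 58450.182; s = √(58450.182/10) = 76.4527
CV = 76.4527 / 589.7273 = 0.12964

0.130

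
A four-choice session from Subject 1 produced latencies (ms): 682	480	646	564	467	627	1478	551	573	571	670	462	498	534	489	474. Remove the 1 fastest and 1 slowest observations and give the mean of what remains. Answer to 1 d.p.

559.0 ms

Sorted: 462, 467, 474, 480, 489, 498, 534, 551, 564, 571, 573, 627, 646, 670, 682, 1478
Drop lowest 1 (462) and highest 1 (1478)
Remaining (n=14): Σ = 7826, mean = 7826/14 = 559.000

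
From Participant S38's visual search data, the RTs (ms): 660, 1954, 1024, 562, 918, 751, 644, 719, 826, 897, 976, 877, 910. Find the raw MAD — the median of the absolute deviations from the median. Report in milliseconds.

126 ms

Sorted: 562, 644, 660, 719, 751, 826, 877, 897, 910, 918, 976, 1024, 1954 → median = 877
|x − 877|: 217, 1077, 147, 315, 41, 126, 233, 158, 51, 20, 99, 0, 33
Sorted deviations: 0, 20, 33, 41, 51, 99, 126, 147, 158, 217, 233, 315, 1077 → MAD = 126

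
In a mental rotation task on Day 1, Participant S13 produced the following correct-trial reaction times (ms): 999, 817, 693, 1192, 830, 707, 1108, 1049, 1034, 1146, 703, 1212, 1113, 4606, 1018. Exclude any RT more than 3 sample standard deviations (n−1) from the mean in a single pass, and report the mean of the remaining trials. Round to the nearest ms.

973 ms

n = 15, ΣRT = 18227, M = 1215.133
Σ(x−M)² = 12771135.73; s = √(12771135.73/14) = 955.104
Cutoffs: 1215.133 ± 3·955.104 → [-1650.2, 4080.4]
Outside: 4606 → excluded.
Retained (n=14): Σ = 13621, mean = 13621/14 = 972.929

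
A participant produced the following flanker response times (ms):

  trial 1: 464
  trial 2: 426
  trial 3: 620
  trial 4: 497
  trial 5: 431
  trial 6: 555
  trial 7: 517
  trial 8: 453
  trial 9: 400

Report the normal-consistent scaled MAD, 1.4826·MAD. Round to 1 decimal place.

56.3 ms

Sorted: 400, 426, 431, 453, 464, 497, 517, 555, 620 → median = 464
|x − 464| sorted: 0, 11, 33, 33, 38, 53, 64, 91, 156 → MAD = 38
Robust SD ≈ 1.4826 × 38 = 56.339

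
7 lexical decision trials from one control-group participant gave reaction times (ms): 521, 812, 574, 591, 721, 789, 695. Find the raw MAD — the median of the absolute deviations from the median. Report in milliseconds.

104 ms

Sorted: 521, 574, 591, 695, 721, 789, 812 → median = 695
|x − 695|: 174, 117, 121, 104, 26, 94, 0
Sorted deviations: 0, 26, 94, 104, 117, 121, 174 → MAD = 104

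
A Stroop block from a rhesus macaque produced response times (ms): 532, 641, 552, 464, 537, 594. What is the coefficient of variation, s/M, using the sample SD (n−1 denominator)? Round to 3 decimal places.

0.109

n = 6, Σ = 3320, M = 553.3333
Σ(x−M)² = 18043.333; s = √(18043.333/5) = 60.0722
CV = 60.0722 / 553.3333 = 0.10856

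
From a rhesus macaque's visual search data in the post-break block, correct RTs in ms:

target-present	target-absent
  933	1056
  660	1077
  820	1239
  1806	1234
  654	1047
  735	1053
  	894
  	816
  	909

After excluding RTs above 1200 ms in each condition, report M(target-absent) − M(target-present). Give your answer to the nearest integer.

218 ms

target-present: exclude 1806
target-absent: exclude 1239, 1234
M(target-present) = 3802/5 = 760.400
M(target-absent) = 6852/7 = 978.857
Difference = 978.857 − 760.400 = 218.457 ms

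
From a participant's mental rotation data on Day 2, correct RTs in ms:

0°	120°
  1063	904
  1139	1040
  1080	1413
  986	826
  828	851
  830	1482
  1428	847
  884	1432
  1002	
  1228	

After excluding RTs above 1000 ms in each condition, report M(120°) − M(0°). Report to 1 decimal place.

0°: exclude 1063, 1139, 1080, 1428, 1002, 1228
120°: exclude 1040, 1413, 1482, 1432
M(0°) = 3528/4 = 882.000
M(120°) = 3428/4 = 857.000
Difference = 857.000 − 882.000 = -25.000 ms

-25.0 ms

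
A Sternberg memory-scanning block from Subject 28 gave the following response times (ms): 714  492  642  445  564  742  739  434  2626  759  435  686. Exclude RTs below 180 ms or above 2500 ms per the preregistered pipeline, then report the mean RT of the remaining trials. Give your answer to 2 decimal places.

604.73 ms

Excluded: 2626
Retained (n=11): Σ = 6652
Mean = 6652/11 = 604.7273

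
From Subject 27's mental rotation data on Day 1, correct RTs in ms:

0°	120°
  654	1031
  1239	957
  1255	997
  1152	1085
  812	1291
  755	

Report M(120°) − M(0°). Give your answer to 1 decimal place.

94.4 ms

M(0°) = 5867/6 = 977.833
M(120°) = 5361/5 = 1072.200
Difference = 1072.200 − 977.833 = 94.367 ms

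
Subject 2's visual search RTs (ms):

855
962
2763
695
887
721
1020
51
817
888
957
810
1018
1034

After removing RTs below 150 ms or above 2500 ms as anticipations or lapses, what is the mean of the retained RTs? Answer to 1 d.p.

888.7 ms

Excluded: 51, 2763
Retained (n=12): Σ = 10664
Mean = 10664/12 = 888.6667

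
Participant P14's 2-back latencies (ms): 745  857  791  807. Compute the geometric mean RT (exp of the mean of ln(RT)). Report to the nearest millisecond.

ln(RT): 6.6134, 6.7534, 6.6733, 6.6933
Mean ln(RT) = 26.7334/4 = 6.68336
Geometric mean = exp(6.68336) = 799.00 ms

799 ms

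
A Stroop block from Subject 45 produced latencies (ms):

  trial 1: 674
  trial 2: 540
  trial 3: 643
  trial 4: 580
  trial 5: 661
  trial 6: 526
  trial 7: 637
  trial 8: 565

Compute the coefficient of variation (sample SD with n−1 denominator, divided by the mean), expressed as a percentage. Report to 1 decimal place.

n = 8, Σ = 4826, M = 603.2500
Σ(x−M)² = 23031.500; s = √(23031.500/7) = 57.3604
CV = 57.3604 / 603.2500 = 0.09509 = 9.509%

9.5%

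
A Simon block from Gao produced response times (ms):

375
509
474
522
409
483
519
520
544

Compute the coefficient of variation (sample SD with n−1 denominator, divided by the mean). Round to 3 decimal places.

n = 9, Σ = 4355, M = 483.8889
Σ(x−M)² = 25796.889; s = √(25796.889/8) = 56.7857
CV = 56.7857 / 483.8889 = 0.11735

0.117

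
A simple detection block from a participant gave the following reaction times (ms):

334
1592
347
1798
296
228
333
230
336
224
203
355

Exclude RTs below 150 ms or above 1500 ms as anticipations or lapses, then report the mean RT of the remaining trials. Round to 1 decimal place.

288.6 ms

Excluded: 1592, 1798
Retained (n=10): Σ = 2886
Mean = 2886/10 = 288.6000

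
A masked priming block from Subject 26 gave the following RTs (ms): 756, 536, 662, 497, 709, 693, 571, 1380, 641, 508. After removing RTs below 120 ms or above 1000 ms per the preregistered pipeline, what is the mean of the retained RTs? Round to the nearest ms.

619 ms

Excluded: 1380
Retained (n=9): Σ = 5573
Mean = 5573/9 = 619.2222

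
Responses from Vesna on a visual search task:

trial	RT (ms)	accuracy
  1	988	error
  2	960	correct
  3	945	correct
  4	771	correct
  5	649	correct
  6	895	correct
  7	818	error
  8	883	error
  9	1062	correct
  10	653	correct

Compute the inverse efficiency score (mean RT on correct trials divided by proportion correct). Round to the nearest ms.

1211 ms

Correct trials (n=7): 960, 945, 771, 649, 895, 1062, 653
Mean correct RT = 5935/7 = 847.8571 ms
Proportion correct = 7/10
IES = 847.8571 / (7/10) = 1211.224 ms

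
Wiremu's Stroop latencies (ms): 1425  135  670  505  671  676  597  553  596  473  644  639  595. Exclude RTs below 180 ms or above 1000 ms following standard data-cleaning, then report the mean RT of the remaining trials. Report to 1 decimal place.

Excluded: 135, 1425
Retained (n=11): Σ = 6619
Mean = 6619/11 = 601.7273

601.7 ms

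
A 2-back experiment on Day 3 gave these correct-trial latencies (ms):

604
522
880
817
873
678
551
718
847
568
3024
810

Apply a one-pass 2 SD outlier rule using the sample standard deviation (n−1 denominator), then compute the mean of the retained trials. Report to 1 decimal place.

n = 12, ΣRT = 10892, M = 907.667
Σ(x−M)² = 5074530.67; s = √(5074530.67/11) = 679.206
Cutoffs: 907.667 ± 2·679.206 → [-450.7, 2266.1]
Outside: 3024 → excluded.
Retained (n=11): Σ = 7868, mean = 7868/11 = 715.273

715.3 ms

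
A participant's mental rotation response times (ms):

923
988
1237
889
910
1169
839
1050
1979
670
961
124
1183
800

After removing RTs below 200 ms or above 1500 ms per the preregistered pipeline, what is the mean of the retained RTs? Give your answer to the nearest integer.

968 ms

Excluded: 124, 1979
Retained (n=12): Σ = 11619
Mean = 11619/12 = 968.2500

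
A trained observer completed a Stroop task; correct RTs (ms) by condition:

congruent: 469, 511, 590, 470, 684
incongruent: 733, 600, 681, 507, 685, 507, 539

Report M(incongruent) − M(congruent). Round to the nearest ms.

63 ms

M(congruent) = 2724/5 = 544.800
M(incongruent) = 4252/7 = 607.429
Difference = 607.429 − 544.800 = 62.629 ms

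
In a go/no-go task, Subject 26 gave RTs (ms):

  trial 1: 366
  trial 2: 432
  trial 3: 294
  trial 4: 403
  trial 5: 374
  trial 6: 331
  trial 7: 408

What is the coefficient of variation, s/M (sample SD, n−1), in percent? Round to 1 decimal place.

n = 7, Σ = 2608, M = 372.5714
Σ(x−M)² = 13659.714; s = √(13659.714/6) = 47.7139
CV = 47.7139 / 372.5714 = 0.12807 = 12.807%

12.8%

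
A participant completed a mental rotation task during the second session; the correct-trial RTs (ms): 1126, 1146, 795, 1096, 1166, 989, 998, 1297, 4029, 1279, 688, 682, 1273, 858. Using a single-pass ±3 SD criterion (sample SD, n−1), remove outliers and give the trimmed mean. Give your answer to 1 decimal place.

n = 14, ΣRT = 17422, M = 1244.429
Σ(x−M)² = 8913731.43; s = √(8913731.43/13) = 828.053
Cutoffs: 1244.429 ± 3·828.053 → [-1239.7, 3728.6]
Outside: 4029 → excluded.
Retained (n=13): Σ = 13393, mean = 13393/13 = 1030.231

1030.2 ms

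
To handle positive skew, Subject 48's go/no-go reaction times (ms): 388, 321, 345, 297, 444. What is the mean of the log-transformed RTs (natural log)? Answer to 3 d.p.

5.873

ln(RT): 5.9610, 5.7714, 5.8435, 5.6937, 6.0958
Σ ln(RT) = 29.3655
Mean = 29.3655/5 = 5.87311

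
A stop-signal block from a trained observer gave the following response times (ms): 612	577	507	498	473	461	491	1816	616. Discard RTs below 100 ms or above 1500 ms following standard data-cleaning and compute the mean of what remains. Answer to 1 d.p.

529.4 ms

Excluded: 1816
Retained (n=8): Σ = 4235
Mean = 4235/8 = 529.3750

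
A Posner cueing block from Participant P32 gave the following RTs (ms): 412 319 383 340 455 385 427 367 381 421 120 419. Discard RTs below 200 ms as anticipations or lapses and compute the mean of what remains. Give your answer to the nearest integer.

392 ms

Excluded: 120
Retained (n=11): Σ = 4309
Mean = 4309/11 = 391.7273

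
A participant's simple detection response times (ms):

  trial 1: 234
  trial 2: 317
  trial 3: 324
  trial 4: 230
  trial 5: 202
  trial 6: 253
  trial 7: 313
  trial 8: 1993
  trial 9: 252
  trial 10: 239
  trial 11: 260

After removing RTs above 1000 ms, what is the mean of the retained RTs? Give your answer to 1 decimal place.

262.4 ms

Excluded: 1993
Retained (n=10): Σ = 2624
Mean = 2624/10 = 262.4000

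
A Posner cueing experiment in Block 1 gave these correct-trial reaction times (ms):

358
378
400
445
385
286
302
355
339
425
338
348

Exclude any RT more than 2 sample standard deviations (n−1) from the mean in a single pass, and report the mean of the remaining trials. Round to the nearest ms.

n = 12, ΣRT = 4359, M = 363.250
Σ(x−M)² = 23810.25; s = √(23810.25/11) = 46.525
Cutoffs: 363.250 ± 2·46.525 → [270.2, 456.3]
No RTs fall outside the cutoffs; all 12 retained. Mean = 4359/12 = 363.250

363 ms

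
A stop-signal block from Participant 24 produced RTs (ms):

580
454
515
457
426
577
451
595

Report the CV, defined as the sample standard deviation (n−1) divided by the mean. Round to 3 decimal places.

0.136

n = 8, Σ = 4055, M = 506.8750
Σ(x−M)² = 33042.875; s = √(33042.875/7) = 68.7052
CV = 68.7052 / 506.8750 = 0.13555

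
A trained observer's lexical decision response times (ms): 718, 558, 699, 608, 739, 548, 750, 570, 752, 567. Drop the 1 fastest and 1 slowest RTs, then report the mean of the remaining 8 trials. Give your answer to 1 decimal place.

651.1 ms

Sorted: 548, 558, 567, 570, 608, 699, 718, 739, 750, 752
Drop lowest 1 (548) and highest 1 (752)
Remaining (n=8): Σ = 5209, mean = 5209/8 = 651.125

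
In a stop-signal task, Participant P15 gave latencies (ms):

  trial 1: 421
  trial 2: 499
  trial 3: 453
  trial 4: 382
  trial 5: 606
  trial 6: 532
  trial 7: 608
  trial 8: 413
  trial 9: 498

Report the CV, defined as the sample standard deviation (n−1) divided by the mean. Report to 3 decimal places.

0.166

n = 9, Σ = 4412, M = 490.2222
Σ(x−M)² = 53011.556; s = √(53011.556/8) = 81.4030
CV = 81.4030 / 490.2222 = 0.16605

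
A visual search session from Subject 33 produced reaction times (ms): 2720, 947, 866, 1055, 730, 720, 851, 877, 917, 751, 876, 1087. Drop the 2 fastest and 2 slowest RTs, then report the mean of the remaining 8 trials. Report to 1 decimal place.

Sorted: 720, 730, 751, 851, 866, 876, 877, 917, 947, 1055, 1087, 2720
Drop lowest 2 (720, 730) and highest 2 (1087, 2720)
Remaining (n=8): Σ = 7140, mean = 7140/8 = 892.500

892.5 ms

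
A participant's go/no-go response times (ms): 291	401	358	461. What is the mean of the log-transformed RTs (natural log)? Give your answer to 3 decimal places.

ln(RT): 5.6733, 5.9940, 5.8805, 6.1334
Σ ln(RT) = 23.6812
Mean = 23.6812/4 = 5.92030

5.920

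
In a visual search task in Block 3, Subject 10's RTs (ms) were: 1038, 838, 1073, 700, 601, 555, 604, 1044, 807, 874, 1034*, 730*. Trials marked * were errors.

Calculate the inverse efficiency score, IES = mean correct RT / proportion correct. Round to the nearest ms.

Correct trials (n=10): 1038, 838, 1073, 700, 601, 555, 604, 1044, 807, 874
Mean correct RT = 8134/10 = 813.4000 ms
Proportion correct = 10/12
IES = 813.4000 / (10/12) = 976.080 ms

976 ms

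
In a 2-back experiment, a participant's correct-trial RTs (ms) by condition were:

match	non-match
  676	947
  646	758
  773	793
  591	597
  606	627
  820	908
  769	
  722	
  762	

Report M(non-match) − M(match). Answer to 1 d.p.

64.4 ms

M(match) = 6365/9 = 707.222
M(non-match) = 4630/6 = 771.667
Difference = 771.667 − 707.222 = 64.444 ms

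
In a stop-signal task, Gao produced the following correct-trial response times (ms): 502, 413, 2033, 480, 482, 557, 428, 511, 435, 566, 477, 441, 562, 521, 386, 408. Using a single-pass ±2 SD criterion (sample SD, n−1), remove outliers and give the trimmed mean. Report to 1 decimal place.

477.9 ms

n = 16, ΣRT = 9202, M = 575.125
Σ(x−M)² = 2314975.75; s = √(2314975.75/15) = 392.851
Cutoffs: 575.125 ± 2·392.851 → [-210.6, 1360.8]
Outside: 2033 → excluded.
Retained (n=15): Σ = 7169, mean = 7169/15 = 477.933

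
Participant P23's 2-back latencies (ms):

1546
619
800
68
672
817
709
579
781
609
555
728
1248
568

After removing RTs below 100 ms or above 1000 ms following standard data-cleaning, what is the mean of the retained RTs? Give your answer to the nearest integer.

Excluded: 68, 1248, 1546
Retained (n=11): Σ = 7437
Mean = 7437/11 = 676.0909

676 ms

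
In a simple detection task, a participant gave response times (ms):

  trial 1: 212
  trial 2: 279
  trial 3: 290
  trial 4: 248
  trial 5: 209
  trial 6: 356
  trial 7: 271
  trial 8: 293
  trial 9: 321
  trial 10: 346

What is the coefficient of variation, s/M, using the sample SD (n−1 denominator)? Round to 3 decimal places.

n = 10, Σ = 2825, M = 282.5000
Σ(x−M)² = 22790.500; s = √(22790.500/9) = 50.3217
CV = 50.3217 / 282.5000 = 0.17813

0.178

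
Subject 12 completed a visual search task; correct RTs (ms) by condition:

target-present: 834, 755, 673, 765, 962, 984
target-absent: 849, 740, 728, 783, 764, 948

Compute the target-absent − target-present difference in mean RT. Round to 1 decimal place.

M(target-present) = 4973/6 = 828.833
M(target-absent) = 4812/6 = 802.000
Difference = 802.000 − 828.833 = -26.833 ms

-26.8 ms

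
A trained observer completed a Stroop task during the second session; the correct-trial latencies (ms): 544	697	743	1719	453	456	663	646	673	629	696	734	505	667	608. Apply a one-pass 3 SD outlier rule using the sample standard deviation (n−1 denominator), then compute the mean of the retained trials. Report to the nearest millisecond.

622 ms

n = 15, ΣRT = 10433, M = 695.533
Σ(x−M)² = 1243605.73; s = √(1243605.73/14) = 298.042
Cutoffs: 695.533 ± 3·298.042 → [-198.6, 1589.7]
Outside: 1719 → excluded.
Retained (n=14): Σ = 8714, mean = 8714/14 = 622.429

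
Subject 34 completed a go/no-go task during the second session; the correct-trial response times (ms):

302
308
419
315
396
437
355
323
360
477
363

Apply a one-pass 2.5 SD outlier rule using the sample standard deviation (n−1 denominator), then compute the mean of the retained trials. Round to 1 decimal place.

n = 11, ΣRT = 4055, M = 368.636
Σ(x−M)² = 33070.55; s = √(33070.55/10) = 57.507
Cutoffs: 368.636 ± 2.5·57.507 → [224.9, 512.4]
No RTs fall outside the cutoffs; all 11 retained. Mean = 4055/11 = 368.636

368.6 ms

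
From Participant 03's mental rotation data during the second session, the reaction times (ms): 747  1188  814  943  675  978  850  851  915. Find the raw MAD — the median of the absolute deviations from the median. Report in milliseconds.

Sorted: 675, 747, 814, 850, 851, 915, 943, 978, 1188 → median = 851
|x − 851|: 104, 337, 37, 92, 176, 127, 1, 0, 64
Sorted deviations: 0, 1, 37, 64, 92, 104, 127, 176, 337 → MAD = 92

92 ms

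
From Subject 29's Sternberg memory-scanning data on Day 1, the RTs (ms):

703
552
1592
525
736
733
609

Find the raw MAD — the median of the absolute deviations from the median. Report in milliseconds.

94 ms

Sorted: 525, 552, 609, 703, 733, 736, 1592 → median = 703
|x − 703|: 0, 151, 889, 178, 33, 30, 94
Sorted deviations: 0, 30, 33, 94, 151, 178, 889 → MAD = 94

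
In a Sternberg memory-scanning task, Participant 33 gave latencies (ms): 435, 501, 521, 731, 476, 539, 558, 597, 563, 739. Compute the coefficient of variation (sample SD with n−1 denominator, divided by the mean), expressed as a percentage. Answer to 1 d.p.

n = 10, Σ = 5660, M = 566.0000
Σ(x−M)² = 90428.000; s = √(90428.000/9) = 100.2375
CV = 100.2375 / 566.0000 = 0.17710 = 17.710%

17.7%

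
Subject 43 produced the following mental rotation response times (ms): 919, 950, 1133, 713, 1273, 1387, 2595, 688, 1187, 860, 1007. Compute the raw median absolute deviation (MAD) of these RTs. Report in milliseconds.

180 ms

Sorted: 688, 713, 860, 919, 950, 1007, 1133, 1187, 1273, 1387, 2595 → median = 1007
|x − 1007|: 88, 57, 126, 294, 266, 380, 1588, 319, 180, 147, 0
Sorted deviations: 0, 57, 88, 126, 147, 180, 266, 294, 319, 380, 1588 → MAD = 180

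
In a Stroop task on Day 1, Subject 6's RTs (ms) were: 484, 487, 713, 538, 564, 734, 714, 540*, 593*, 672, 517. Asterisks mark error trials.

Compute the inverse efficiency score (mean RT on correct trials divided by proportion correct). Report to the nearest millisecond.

Correct trials (n=9): 484, 487, 713, 538, 564, 734, 714, 672, 517
Mean correct RT = 5423/9 = 602.5556 ms
Proportion correct = 9/11
IES = 602.5556 / (9/11) = 736.457 ms

736 ms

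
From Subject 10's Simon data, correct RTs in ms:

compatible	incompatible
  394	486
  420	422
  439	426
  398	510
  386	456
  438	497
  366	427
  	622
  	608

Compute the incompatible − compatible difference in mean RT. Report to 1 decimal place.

89.0 ms

M(compatible) = 2841/7 = 405.857
M(incompatible) = 4454/9 = 494.889
Difference = 494.889 − 405.857 = 89.032 ms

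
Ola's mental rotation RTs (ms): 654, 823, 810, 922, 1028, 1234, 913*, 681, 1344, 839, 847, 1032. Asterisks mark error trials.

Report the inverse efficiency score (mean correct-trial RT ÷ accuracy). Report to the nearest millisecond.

1013 ms

Correct trials (n=11): 654, 823, 810, 922, 1028, 1234, 681, 1344, 839, 847, 1032
Mean correct RT = 10214/11 = 928.5455 ms
Proportion correct = 11/12
IES = 928.5455 / (11/12) = 1012.959 ms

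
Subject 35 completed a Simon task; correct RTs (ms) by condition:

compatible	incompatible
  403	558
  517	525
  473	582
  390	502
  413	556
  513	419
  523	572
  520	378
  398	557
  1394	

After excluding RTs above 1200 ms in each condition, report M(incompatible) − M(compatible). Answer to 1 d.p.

compatible: exclude 1394
M(compatible) = 4150/9 = 461.111
M(incompatible) = 4649/9 = 516.556
Difference = 516.556 − 461.111 = 55.444 ms

55.4 ms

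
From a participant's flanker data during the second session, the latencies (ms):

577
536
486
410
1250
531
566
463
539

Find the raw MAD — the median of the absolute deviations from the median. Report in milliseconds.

41 ms

Sorted: 410, 463, 486, 531, 536, 539, 566, 577, 1250 → median = 536
|x − 536|: 41, 0, 50, 126, 714, 5, 30, 73, 3
Sorted deviations: 0, 3, 5, 30, 41, 50, 73, 126, 714 → MAD = 41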